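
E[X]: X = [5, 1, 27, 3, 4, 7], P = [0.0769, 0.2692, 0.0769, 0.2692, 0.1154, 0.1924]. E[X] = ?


E[X] = 5*0.0769 + 1*0.2692 + 27*0.0769 + 3*0.2692 + 4*0.1154 + 7*0.1924
= 0.3845 + 0.2692 + 2.0763 + 0.8076 + 0.4616 + 1.3468
= 5.3460

E[X] = 5.3460


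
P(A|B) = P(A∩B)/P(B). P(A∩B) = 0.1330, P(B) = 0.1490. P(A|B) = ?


P(A|B) = 0.1330/0.1490 = 0.8926

P(A|B) = 0.8926


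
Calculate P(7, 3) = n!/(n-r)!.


P(7,3) = 7!/4!
= 5040/24
= 210

P(7,3) = 210


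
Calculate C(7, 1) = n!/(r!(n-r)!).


C(7,1) = 7!/(1! × 6!)
= 5040/(1 × 720)
= 7

C(7,1) = 7


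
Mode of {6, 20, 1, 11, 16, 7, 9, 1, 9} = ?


Frequencies: 1:2, 6:1, 7:1, 9:2, 11:1, 16:1, 20:1
Max frequency = 2
Mode = 1, 9

Mode = 1, 9


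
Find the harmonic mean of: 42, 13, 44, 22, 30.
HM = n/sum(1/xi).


Sum of reciprocals = 1/42 + 1/13 + 1/44 + 1/22 + 1/30 = 0.202248
HM = 5/0.202248 = 24.7222

HM = 24.7222


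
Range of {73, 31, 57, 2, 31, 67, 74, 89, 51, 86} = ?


Max = 89, Min = 2
Range = 89 - 2 = 87

Range = 87


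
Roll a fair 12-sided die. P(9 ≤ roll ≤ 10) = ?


Favorable outcomes (9 ≤ roll ≤ 10): 2
Total outcomes = 12
P = 2/12 = 0.1667

P = 0.1667


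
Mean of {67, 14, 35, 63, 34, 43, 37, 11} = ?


Sum = 67 + 14 + 35 + 63 + 34 + 43 + 37 + 11 = 304
n = 8
Mean = 304/8 = 38.0000

Mean = 38.0000


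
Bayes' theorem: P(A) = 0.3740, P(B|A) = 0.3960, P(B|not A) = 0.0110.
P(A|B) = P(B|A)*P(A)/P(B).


P(B) = P(B|A)*P(A) + P(B|A')*P(A')
= 0.3960*0.3740 + 0.0110*0.6260
= 0.148104 + 0.006886 = 0.154990
P(A|B) = 0.148104/0.154990 = 0.9556

P(A|B) = 0.9556


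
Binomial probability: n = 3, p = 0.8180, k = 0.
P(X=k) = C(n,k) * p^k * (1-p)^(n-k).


C(3,0) = 1
p^0 = 1.000000
(1-p)^3 = 0.006029
P = 1 * 1.000000 * 0.006029 = 0.0060

P(X=0) = 0.0060


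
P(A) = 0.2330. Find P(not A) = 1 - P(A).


P(not A) = 1 - 0.2330 = 0.7670

P(not A) = 0.7670


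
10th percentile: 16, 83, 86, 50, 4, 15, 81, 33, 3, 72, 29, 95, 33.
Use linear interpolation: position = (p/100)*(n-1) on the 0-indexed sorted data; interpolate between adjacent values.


Sorted: 3, 4, 15, 16, 29, 33, 33, 50, 72, 81, 83, 86, 95
n = 13
Index = 10/100 * 12 = 1.2000
Lower = data[1] = 4, Upper = data[2] = 15
P10 = 4 + 0.2000*(11) = 6.2000

P10 = 6.2000


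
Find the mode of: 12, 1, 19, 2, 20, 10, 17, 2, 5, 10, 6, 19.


Frequencies: 1:1, 2:2, 5:1, 6:1, 10:2, 12:1, 17:1, 19:2, 20:1
Max frequency = 2
Mode = 2, 10, 19

Mode = 2, 10, 19


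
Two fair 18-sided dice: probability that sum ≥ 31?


Total outcomes = 18×18 = 324
Favorable (sum ≥ 31): 21
P = 21/324 = 0.0648

P = 0.0648


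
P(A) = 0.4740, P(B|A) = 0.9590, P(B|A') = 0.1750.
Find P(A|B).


P(B) = P(B|A)*P(A) + P(B|A')*P(A')
= 0.9590*0.4740 + 0.1750*0.5260
= 0.454566 + 0.092050 = 0.546616
P(A|B) = 0.454566/0.546616 = 0.8316

P(A|B) = 0.8316


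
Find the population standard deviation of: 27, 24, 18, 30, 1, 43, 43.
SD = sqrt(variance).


Mean = 26.5714
Variance = 183.6735
SD = sqrt(183.6735) = 13.5526

SD = 13.5526


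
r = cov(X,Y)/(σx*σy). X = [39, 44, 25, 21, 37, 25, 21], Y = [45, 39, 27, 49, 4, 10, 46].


Mean X = 30.2857, Mean Y = 31.4286
SD X = 8.762164, SD Y = 16.876502
Cov = -17.693878
r = -17.693878/(8.762164*16.876502) = -0.1197

r = -0.1197


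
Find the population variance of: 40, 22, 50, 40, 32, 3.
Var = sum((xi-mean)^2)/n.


Mean = 31.1667
Squared deviations: 78.0278, 84.0278, 354.6944, 78.0278, 0.6944, 793.3611
Sum = 1388.8333
Variance = 1388.8333/6 = 231.4722

Variance = 231.4722


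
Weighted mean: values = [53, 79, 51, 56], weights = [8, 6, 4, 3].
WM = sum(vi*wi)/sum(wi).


Numerator = 53*8 + 79*6 + 51*4 + 56*3 = 1270
Denominator = 8 + 6 + 4 + 3 = 21
WM = 1270/21 = 60.4762

WM = 60.4762


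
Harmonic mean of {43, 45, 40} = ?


Sum of reciprocals = 1/43 + 1/45 + 1/40 = 0.070478
HM = 3/0.070478 = 42.5665

HM = 42.5665


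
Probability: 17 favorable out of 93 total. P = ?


P = 17/93 = 0.1828

P = 0.1828


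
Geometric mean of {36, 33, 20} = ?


Product = 36 × 33 × 20 = 23760
GM = 23760^(1/3) = 28.7485

GM = 28.7485


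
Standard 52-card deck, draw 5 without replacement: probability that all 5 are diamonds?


P(all diamonds) = (13/52) × (12/51) × (11/50) × (10/49) × (9/48)
= 0.0005

P = 0.0005


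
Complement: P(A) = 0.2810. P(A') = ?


P(not A) = 1 - 0.2810 = 0.7190

P(not A) = 0.7190


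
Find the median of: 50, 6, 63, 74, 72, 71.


Sorted: 6, 50, 63, 71, 72, 74
n = 6 (even)
Middle values: 63 and 71
Median = (63+71)/2 = 67.0000

Median = 67.0000


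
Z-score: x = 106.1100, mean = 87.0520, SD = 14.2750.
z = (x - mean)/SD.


z = (106.1100 - 87.0520)/14.2750
= 19.0580/14.2750
= 1.3351

z = 1.3351


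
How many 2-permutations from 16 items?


P(16,2) = 16!/14!
= 20922789888000/87178291200
= 240

P(16,2) = 240


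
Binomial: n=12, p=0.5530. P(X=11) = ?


C(12,11) = 12
p^11 = 0.001479
(1-p)^1 = 0.447000
P = 12 * 0.001479 * 0.447000 = 0.0079

P(X=11) = 0.0079


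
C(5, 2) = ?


C(5,2) = 5!/(2! × 3!)
= 120/(2 × 6)
= 10

C(5,2) = 10


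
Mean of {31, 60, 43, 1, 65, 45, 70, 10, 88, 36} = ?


Sum = 31 + 60 + 43 + 1 + 65 + 45 + 70 + 10 + 88 + 36 = 449
n = 10
Mean = 449/10 = 44.9000

Mean = 44.9000


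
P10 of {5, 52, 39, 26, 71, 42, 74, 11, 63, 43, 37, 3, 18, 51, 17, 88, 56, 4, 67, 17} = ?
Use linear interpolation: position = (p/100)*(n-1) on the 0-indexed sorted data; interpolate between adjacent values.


Sorted: 3, 4, 5, 11, 17, 17, 18, 26, 37, 39, 42, 43, 51, 52, 56, 63, 67, 71, 74, 88
n = 20
Index = 10/100 * 19 = 1.9000
Lower = data[1] = 4, Upper = data[2] = 5
P10 = 4 + 0.9000*(1) = 4.9000

P10 = 4.9000


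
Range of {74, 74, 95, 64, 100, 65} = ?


Max = 100, Min = 64
Range = 100 - 64 = 36

Range = 36


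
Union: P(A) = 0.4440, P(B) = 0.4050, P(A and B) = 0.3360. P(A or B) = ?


P(A∪B) = 0.4440 + 0.4050 - 0.3360
= 0.8490 - 0.3360
= 0.5130

P(A∪B) = 0.5130


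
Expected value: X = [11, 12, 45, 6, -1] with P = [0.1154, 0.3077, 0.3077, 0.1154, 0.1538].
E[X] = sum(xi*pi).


E[X] = 11*0.1154 + 12*0.3077 + 45*0.3077 + 6*0.1154 - 1*0.1538
= 1.2694 + 3.6924 + 13.8465 + 0.6924 - 0.1538
= 19.3469

E[X] = 19.3469


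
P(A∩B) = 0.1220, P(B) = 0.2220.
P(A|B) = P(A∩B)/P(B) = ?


P(A|B) = 0.1220/0.2220 = 0.5495

P(A|B) = 0.5495


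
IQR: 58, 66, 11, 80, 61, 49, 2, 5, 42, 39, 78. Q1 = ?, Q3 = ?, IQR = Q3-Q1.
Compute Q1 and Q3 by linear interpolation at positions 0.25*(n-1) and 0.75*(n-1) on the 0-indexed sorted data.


Sorted: 2, 5, 11, 39, 42, 49, 58, 61, 66, 78, 80
Q1 (25th %ile) = 25.0000
Q3 (75th %ile) = 63.5000
IQR = 63.5000 - 25.0000 = 38.5000

IQR = 38.5000


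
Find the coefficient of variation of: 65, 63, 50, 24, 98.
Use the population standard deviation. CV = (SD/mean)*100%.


Mean = 60.0000
SD = 23.9750
CV = (23.9750/60.0000)*100 = 39.9583%

CV = 39.9583%


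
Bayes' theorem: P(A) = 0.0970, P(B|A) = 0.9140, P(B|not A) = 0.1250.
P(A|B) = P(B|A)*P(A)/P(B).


P(B) = P(B|A)*P(A) + P(B|A')*P(A')
= 0.9140*0.0970 + 0.1250*0.9030
= 0.088658 + 0.112875 = 0.201533
P(A|B) = 0.088658/0.201533 = 0.4399

P(A|B) = 0.4399


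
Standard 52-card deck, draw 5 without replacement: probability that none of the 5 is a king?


P(no kings) = (48/52) × (47/51) × (46/50) × (45/49) × (44/48)
= 0.6588

P = 0.6588


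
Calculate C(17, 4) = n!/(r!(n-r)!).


C(17,4) = 17!/(4! × 13!)
= 355687428096000/(24 × 6227020800)
= 2380

C(17,4) = 2380


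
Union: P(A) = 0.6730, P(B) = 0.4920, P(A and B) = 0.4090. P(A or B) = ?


P(A∪B) = 0.6730 + 0.4920 - 0.4090
= 1.1650 - 0.4090
= 0.7560

P(A∪B) = 0.7560


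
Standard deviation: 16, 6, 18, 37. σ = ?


Mean = 19.2500
Variance = 125.6875
SD = sqrt(125.6875) = 11.2110

SD = 11.2110


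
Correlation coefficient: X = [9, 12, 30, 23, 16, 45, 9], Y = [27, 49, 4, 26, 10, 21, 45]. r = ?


Mean X = 20.5714, Mean Y = 26.0000
SD X = 12.269092, SD Y = 15.380879
Cov = -97.857143
r = -97.857143/(12.269092*15.380879) = -0.5186

r = -0.5186


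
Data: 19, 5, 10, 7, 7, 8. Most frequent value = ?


Frequencies: 5:1, 7:2, 8:1, 10:1, 19:1
Max frequency = 2
Mode = 7

Mode = 7


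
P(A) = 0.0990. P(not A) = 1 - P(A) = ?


P(not A) = 1 - 0.0990 = 0.9010

P(not A) = 0.9010


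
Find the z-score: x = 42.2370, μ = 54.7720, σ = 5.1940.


z = (42.2370 - 54.7720)/5.1940
= -12.5350/5.1940
= -2.4134

z = -2.4134


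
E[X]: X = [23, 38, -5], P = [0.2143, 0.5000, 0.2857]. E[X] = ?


E[X] = 23*0.2143 + 38*0.5000 - 5*0.2857
= 4.9289 + 19.0000 - 1.4285
= 22.5004

E[X] = 22.5004


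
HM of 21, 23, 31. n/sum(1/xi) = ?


Sum of reciprocals = 1/21 + 1/23 + 1/31 = 0.123355
HM = 3/0.123355 = 24.3200

HM = 24.3200


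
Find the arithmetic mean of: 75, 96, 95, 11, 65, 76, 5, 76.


Sum = 75 + 96 + 95 + 11 + 65 + 76 + 5 + 76 = 499
n = 8
Mean = 499/8 = 62.3750

Mean = 62.3750


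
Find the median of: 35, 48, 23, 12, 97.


Sorted: 12, 23, 35, 48, 97
n = 5 (odd)
Middle value = 35

Median = 35


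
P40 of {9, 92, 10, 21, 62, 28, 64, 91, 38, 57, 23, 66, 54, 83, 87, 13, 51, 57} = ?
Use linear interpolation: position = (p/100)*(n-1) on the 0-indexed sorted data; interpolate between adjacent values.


Sorted: 9, 10, 13, 21, 23, 28, 38, 51, 54, 57, 57, 62, 64, 66, 83, 87, 91, 92
n = 18
Index = 40/100 * 17 = 6.8000
Lower = data[6] = 38, Upper = data[7] = 51
P40 = 38 + 0.8000*(13) = 48.4000

P40 = 48.4000


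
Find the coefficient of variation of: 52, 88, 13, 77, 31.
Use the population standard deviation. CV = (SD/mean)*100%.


Mean = 52.2000
SD = 27.8668
CV = (27.8668/52.2000)*100 = 53.3847%

CV = 53.3847%


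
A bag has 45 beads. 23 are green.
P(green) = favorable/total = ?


P = 23/45 = 0.5111

P = 0.5111


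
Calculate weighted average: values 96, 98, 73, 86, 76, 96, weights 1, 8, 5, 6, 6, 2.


Numerator = 96*1 + 98*8 + 73*5 + 86*6 + 76*6 + 96*2 = 2409
Denominator = 1 + 8 + 5 + 6 + 6 + 2 = 28
WM = 2409/28 = 86.0357

WM = 86.0357


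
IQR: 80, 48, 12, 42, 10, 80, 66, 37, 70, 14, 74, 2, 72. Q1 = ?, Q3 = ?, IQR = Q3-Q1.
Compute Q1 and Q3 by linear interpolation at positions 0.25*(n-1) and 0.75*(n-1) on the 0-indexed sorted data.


Sorted: 2, 10, 12, 14, 37, 42, 48, 66, 70, 72, 74, 80, 80
Q1 (25th %ile) = 14.0000
Q3 (75th %ile) = 72.0000
IQR = 72.0000 - 14.0000 = 58.0000

IQR = 58.0000


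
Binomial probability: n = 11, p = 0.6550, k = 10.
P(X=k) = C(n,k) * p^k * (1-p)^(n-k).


C(11,10) = 11
p^10 = 0.014535
(1-p)^1 = 0.345000
P = 11 * 0.014535 * 0.345000 = 0.0552

P(X=10) = 0.0552


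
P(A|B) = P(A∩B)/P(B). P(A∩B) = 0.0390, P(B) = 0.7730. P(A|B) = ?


P(A|B) = 0.0390/0.7730 = 0.0505

P(A|B) = 0.0505


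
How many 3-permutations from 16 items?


P(16,3) = 16!/13!
= 20922789888000/6227020800
= 3360

P(16,3) = 3360


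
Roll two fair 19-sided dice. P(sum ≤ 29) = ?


Total outcomes = 19×19 = 361
Favorable (sum ≤ 29): 316
P = 316/361 = 0.8753

P = 0.8753


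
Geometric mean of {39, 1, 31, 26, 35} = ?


Product = 39 × 1 × 31 × 26 × 35 = 1100190
GM = 1100190^(1/5) = 16.1545

GM = 16.1545


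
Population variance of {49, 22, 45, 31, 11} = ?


Mean = 31.6000
Squared deviations: 302.7600, 92.1600, 179.5600, 0.3600, 424.3600
Sum = 999.2000
Variance = 999.2000/5 = 199.8400

Variance = 199.8400


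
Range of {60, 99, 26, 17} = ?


Max = 99, Min = 17
Range = 99 - 17 = 82

Range = 82


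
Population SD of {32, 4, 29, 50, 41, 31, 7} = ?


Mean = 27.7143
Variance = 242.2041
SD = sqrt(242.2041) = 15.5629

SD = 15.5629


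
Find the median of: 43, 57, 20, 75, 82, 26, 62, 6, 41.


Sorted: 6, 20, 26, 41, 43, 57, 62, 75, 82
n = 9 (odd)
Middle value = 43

Median = 43


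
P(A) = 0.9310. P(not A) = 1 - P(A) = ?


P(not A) = 1 - 0.9310 = 0.0690

P(not A) = 0.0690


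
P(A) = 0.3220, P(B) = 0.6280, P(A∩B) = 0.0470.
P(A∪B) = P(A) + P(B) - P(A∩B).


P(A∪B) = 0.3220 + 0.6280 - 0.0470
= 0.9500 - 0.0470
= 0.9030

P(A∪B) = 0.9030


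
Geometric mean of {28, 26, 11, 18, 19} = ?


Product = 28 × 26 × 11 × 18 × 19 = 2738736
GM = 2738736^(1/5) = 19.3870

GM = 19.3870


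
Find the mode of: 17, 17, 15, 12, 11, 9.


Frequencies: 9:1, 11:1, 12:1, 15:1, 17:2
Max frequency = 2
Mode = 17

Mode = 17


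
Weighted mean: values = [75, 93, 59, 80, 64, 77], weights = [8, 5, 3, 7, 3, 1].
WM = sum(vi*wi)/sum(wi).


Numerator = 75*8 + 93*5 + 59*3 + 80*7 + 64*3 + 77*1 = 2071
Denominator = 8 + 5 + 3 + 7 + 3 + 1 = 27
WM = 2071/27 = 76.7037

WM = 76.7037


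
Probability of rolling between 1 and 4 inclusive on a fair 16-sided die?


Favorable outcomes (1 ≤ roll ≤ 4): 4
Total outcomes = 16
P = 4/16 = 0.2500

P = 0.2500


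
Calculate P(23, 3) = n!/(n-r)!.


P(23,3) = 23!/20!
= 25852016738884976640000/2432902008176640000
= 10626

P(23,3) = 10626


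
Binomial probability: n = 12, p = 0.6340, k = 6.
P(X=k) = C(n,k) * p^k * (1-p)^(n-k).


C(12,6) = 924
p^6 = 0.064943
(1-p)^6 = 0.002404
P = 924 * 0.064943 * 0.002404 = 0.1442

P(X=6) = 0.1442


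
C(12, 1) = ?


C(12,1) = 12!/(1! × 11!)
= 479001600/(1 × 39916800)
= 12

C(12,1) = 12


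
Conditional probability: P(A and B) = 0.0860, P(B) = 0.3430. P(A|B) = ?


P(A|B) = 0.0860/0.3430 = 0.2507

P(A|B) = 0.2507


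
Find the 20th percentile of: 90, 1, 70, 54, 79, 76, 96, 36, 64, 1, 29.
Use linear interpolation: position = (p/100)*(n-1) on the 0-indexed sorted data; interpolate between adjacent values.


Sorted: 1, 1, 29, 36, 54, 64, 70, 76, 79, 90, 96
n = 11
Index = 20/100 * 10 = 2.0000
Lower = data[2] = 29, Upper = data[3] = 36
P20 = 29 + 0*(7) = 29.0000

P20 = 29.0000


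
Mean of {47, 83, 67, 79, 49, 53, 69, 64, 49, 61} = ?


Sum = 47 + 83 + 67 + 79 + 49 + 53 + 69 + 64 + 49 + 61 = 621
n = 10
Mean = 621/10 = 62.1000

Mean = 62.1000


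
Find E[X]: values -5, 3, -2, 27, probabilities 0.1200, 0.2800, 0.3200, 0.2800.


E[X] = -5*0.1200 + 3*0.2800 - 2*0.3200 + 27*0.2800
= -0.6000 + 0.8400 - 0.6400 + 7.5600
= 7.1600

E[X] = 7.1600


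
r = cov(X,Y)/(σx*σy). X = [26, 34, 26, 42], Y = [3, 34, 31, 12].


Mean X = 32.0000, Mean Y = 20.0000
SD X = 6.633250, SD Y = 12.942179
Cov = -4.000000
r = -4.000000/(6.633250*12.942179) = -0.0466

r = -0.0466


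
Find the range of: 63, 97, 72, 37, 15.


Max = 97, Min = 15
Range = 97 - 15 = 82

Range = 82


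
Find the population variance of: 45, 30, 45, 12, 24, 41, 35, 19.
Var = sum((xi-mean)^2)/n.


Mean = 31.3750
Squared deviations: 185.6406, 1.8906, 185.6406, 375.3906, 54.3906, 92.6406, 13.1406, 153.1406
Sum = 1061.8750
Variance = 1061.8750/8 = 132.7344

Variance = 132.7344


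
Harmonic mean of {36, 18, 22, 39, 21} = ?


Sum of reciprocals = 1/36 + 1/18 + 1/22 + 1/39 + 1/21 = 0.202048
HM = 5/0.202048 = 24.7466

HM = 24.7466


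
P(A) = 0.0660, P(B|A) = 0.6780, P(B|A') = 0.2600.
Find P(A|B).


P(B) = P(B|A)*P(A) + P(B|A')*P(A')
= 0.6780*0.0660 + 0.2600*0.9340
= 0.044748 + 0.242840 = 0.287588
P(A|B) = 0.044748/0.287588 = 0.1556

P(A|B) = 0.1556


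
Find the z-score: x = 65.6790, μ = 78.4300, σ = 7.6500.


z = (65.6790 - 78.4300)/7.6500
= -12.7510/7.6500
= -1.6668

z = -1.6668


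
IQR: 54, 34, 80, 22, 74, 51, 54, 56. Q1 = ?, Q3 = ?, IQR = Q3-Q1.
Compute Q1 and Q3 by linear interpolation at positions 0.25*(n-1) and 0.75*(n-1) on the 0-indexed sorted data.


Sorted: 22, 34, 51, 54, 54, 56, 74, 80
Q1 (25th %ile) = 46.7500
Q3 (75th %ile) = 60.5000
IQR = 60.5000 - 46.7500 = 13.7500

IQR = 13.7500


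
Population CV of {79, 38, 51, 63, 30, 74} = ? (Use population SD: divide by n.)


Mean = 55.8333
SD = 17.9203
CV = (17.9203/55.8333)*100 = 32.0961%

CV = 32.0961%


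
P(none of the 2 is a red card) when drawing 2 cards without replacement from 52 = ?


P(no red cards) = (26/52) × (25/51)
= 0.2451

P = 0.2451


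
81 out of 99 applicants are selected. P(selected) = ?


P = 81/99 = 0.8182

P = 0.8182


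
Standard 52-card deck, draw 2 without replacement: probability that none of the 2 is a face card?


P(no face cards) = (40/52) × (39/51)
= 0.5882

P = 0.5882


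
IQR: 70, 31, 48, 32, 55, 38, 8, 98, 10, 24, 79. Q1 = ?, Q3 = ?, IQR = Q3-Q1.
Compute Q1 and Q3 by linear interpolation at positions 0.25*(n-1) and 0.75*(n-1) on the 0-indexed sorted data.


Sorted: 8, 10, 24, 31, 32, 38, 48, 55, 70, 79, 98
Q1 (25th %ile) = 27.5000
Q3 (75th %ile) = 62.5000
IQR = 62.5000 - 27.5000 = 35.0000

IQR = 35.0000


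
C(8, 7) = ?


C(8,7) = 8!/(7! × 1!)
= 40320/(5040 × 1)
= 8

C(8,7) = 8


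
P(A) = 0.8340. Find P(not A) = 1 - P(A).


P(not A) = 1 - 0.8340 = 0.1660

P(not A) = 0.1660


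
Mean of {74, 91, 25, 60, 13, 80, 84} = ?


Sum = 74 + 91 + 25 + 60 + 13 + 80 + 84 = 427
n = 7
Mean = 427/7 = 61.0000

Mean = 61.0000


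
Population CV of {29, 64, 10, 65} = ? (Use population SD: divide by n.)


Mean = 42.0000
SD = 23.4840
CV = (23.4840/42.0000)*100 = 55.9144%

CV = 55.9144%


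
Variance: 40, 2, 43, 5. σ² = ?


Mean = 22.5000
Squared deviations: 306.2500, 420.2500, 420.2500, 306.2500
Sum = 1453.0000
Variance = 1453.0000/4 = 363.2500

Variance = 363.2500


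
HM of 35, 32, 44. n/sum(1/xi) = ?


Sum of reciprocals = 1/35 + 1/32 + 1/44 = 0.082549
HM = 3/0.082549 = 36.3422

HM = 36.3422


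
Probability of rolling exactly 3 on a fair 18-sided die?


Favorable outcomes (roll = 3): 1
Total outcomes = 18
P = 1/18 = 0.0556

P = 0.0556


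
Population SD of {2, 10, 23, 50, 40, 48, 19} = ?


Mean = 27.4286
Variance = 304.5306
SD = sqrt(304.5306) = 17.4508

SD = 17.4508


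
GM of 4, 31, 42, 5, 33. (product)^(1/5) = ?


Product = 4 × 31 × 42 × 5 × 33 = 859320
GM = 859320^(1/5) = 15.3756

GM = 15.3756


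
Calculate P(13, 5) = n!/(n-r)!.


P(13,5) = 13!/8!
= 6227020800/40320
= 154440

P(13,5) = 154440


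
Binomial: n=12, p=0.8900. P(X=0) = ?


C(12,0) = 1
p^0 = 1.000000
(1-p)^12 = 3.138428e-12
P = 1 * 1.000000 * 3.138428e-12 = 3.1384e-12

P(X=0) = 3.1384e-12


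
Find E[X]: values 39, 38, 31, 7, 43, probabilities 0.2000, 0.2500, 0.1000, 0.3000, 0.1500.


E[X] = 39*0.2000 + 38*0.2500 + 31*0.1000 + 7*0.3000 + 43*0.1500
= 7.8000 + 9.5000 + 3.1000 + 2.1000 + 6.4500
= 28.9500

E[X] = 28.9500


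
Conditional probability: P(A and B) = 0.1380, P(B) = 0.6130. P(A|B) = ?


P(A|B) = 0.1380/0.6130 = 0.2251

P(A|B) = 0.2251


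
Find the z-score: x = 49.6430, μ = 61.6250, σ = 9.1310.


z = (49.6430 - 61.6250)/9.1310
= -11.9820/9.1310
= -1.3122

z = -1.3122


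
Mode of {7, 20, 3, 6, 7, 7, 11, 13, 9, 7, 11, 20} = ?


Frequencies: 3:1, 6:1, 7:4, 9:1, 11:2, 13:1, 20:2
Max frequency = 4
Mode = 7

Mode = 7


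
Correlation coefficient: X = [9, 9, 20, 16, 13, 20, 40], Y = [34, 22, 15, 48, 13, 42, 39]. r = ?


Mean X = 18.1429, Mean Y = 30.4286
SD X = 9.876792, SD Y = 12.771141
Cov = 39.510204
r = 39.510204/(9.876792*12.771141) = 0.3132

r = 0.3132


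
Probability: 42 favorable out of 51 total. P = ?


P = 42/51 = 0.8235

P = 0.8235


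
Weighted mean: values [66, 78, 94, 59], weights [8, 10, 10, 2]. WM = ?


Numerator = 66*8 + 78*10 + 94*10 + 59*2 = 2366
Denominator = 8 + 10 + 10 + 2 = 30
WM = 2366/30 = 78.8667

WM = 78.8667


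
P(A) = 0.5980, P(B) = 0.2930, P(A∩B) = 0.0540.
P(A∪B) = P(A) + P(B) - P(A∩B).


P(A∪B) = 0.5980 + 0.2930 - 0.0540
= 0.8910 - 0.0540
= 0.8370

P(A∪B) = 0.8370


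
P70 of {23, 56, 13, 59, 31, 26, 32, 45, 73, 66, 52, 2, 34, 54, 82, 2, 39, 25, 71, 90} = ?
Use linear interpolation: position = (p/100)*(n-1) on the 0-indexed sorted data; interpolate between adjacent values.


Sorted: 2, 2, 13, 23, 25, 26, 31, 32, 34, 39, 45, 52, 54, 56, 59, 66, 71, 73, 82, 90
n = 20
Index = 70/100 * 19 = 13.3000
Lower = data[13] = 56, Upper = data[14] = 59
P70 = 56 + 0.3000*(3) = 56.9000

P70 = 56.9000


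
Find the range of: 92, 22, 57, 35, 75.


Max = 92, Min = 22
Range = 92 - 22 = 70

Range = 70


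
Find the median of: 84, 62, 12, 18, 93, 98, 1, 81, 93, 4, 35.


Sorted: 1, 4, 12, 18, 35, 62, 81, 84, 93, 93, 98
n = 11 (odd)
Middle value = 62

Median = 62


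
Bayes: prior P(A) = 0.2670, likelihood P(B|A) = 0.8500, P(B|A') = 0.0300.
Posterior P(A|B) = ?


P(B) = P(B|A)*P(A) + P(B|A')*P(A')
= 0.8500*0.2670 + 0.0300*0.7330
= 0.226950 + 0.021990 = 0.248940
P(A|B) = 0.226950/0.248940 = 0.9117

P(A|B) = 0.9117


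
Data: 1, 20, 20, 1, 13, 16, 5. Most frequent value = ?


Frequencies: 1:2, 5:1, 13:1, 16:1, 20:2
Max frequency = 2
Mode = 1, 20

Mode = 1, 20


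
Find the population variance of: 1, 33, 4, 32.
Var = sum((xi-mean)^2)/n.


Mean = 17.5000
Squared deviations: 272.2500, 240.2500, 182.2500, 210.2500
Sum = 905.0000
Variance = 905.0000/4 = 226.2500

Variance = 226.2500


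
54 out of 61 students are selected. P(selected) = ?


P = 54/61 = 0.8852

P = 0.8852


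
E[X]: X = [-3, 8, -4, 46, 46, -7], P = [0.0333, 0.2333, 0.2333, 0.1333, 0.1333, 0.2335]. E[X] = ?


E[X] = -3*0.0333 + 8*0.2333 - 4*0.2333 + 46*0.1333 + 46*0.1333 - 7*0.2335
= -0.0999 + 1.8664 - 0.9332 + 6.1318 + 6.1318 - 1.6345
= 11.4624

E[X] = 11.4624


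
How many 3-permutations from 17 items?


P(17,3) = 17!/14!
= 355687428096000/87178291200
= 4080

P(17,3) = 4080


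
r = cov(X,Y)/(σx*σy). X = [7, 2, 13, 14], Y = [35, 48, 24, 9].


Mean X = 9.0000, Mean Y = 29.0000
SD X = 4.847680, SD Y = 14.335271
Cov = -66.250000
r = -66.250000/(4.847680*14.335271) = -0.9533

r = -0.9533


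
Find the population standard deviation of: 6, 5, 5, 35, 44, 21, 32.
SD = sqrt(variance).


Mean = 21.1429
Variance = 226.1224
SD = sqrt(226.1224) = 15.0374

SD = 15.0374


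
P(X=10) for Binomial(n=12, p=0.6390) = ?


C(12,10) = 66
p^10 = 0.011350
(1-p)^2 = 0.130321
P = 66 * 0.011350 * 0.130321 = 0.0976

P(X=10) = 0.0976


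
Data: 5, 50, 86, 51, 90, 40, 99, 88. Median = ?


Sorted: 5, 40, 50, 51, 86, 88, 90, 99
n = 8 (even)
Middle values: 51 and 86
Median = (51+86)/2 = 68.5000

Median = 68.5000


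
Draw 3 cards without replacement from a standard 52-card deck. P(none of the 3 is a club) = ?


P(no clubs) = (39/52) × (38/51) × (37/50)
= 0.4135

P = 0.4135


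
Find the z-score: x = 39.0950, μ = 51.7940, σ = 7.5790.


z = (39.0950 - 51.7940)/7.5790
= -12.6990/7.5790
= -1.6756

z = -1.6756


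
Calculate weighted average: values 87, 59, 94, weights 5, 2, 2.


Numerator = 87*5 + 59*2 + 94*2 = 741
Denominator = 5 + 2 + 2 = 9
WM = 741/9 = 82.3333

WM = 82.3333


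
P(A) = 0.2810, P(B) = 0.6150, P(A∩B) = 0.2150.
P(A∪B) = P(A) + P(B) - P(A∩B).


P(A∪B) = 0.2810 + 0.6150 - 0.2150
= 0.8960 - 0.2150
= 0.6810

P(A∪B) = 0.6810


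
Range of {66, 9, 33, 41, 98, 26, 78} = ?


Max = 98, Min = 9
Range = 98 - 9 = 89

Range = 89


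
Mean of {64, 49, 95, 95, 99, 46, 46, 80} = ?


Sum = 64 + 49 + 95 + 95 + 99 + 46 + 46 + 80 = 574
n = 8
Mean = 574/8 = 71.7500

Mean = 71.7500


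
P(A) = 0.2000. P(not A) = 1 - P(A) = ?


P(not A) = 1 - 0.2000 = 0.8000

P(not A) = 0.8000


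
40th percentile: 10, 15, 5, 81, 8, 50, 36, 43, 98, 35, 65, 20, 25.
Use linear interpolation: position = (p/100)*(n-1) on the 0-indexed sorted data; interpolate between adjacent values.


Sorted: 5, 8, 10, 15, 20, 25, 35, 36, 43, 50, 65, 81, 98
n = 13
Index = 40/100 * 12 = 4.8000
Lower = data[4] = 20, Upper = data[5] = 25
P40 = 20 + 0.8000*(5) = 24.0000

P40 = 24.0000


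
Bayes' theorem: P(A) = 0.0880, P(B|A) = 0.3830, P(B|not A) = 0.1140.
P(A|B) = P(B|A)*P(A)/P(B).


P(B) = P(B|A)*P(A) + P(B|A')*P(A')
= 0.3830*0.0880 + 0.1140*0.9120
= 0.033704 + 0.103968 = 0.137672
P(A|B) = 0.033704/0.137672 = 0.2448

P(A|B) = 0.2448


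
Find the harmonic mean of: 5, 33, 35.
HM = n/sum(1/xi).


Sum of reciprocals = 1/5 + 1/33 + 1/35 = 0.258874
HM = 3/0.258874 = 11.5886

HM = 11.5886


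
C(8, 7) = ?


C(8,7) = 8!/(7! × 1!)
= 40320/(5040 × 1)
= 8

C(8,7) = 8


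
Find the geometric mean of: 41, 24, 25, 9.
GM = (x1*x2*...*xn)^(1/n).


Product = 41 × 24 × 25 × 9 = 221400
GM = 221400^(1/4) = 21.6917

GM = 21.6917


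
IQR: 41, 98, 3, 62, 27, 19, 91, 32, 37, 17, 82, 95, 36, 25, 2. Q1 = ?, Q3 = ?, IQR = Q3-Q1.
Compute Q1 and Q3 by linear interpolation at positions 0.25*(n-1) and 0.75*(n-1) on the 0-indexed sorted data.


Sorted: 2, 3, 17, 19, 25, 27, 32, 36, 37, 41, 62, 82, 91, 95, 98
Q1 (25th %ile) = 22.0000
Q3 (75th %ile) = 72.0000
IQR = 72.0000 - 22.0000 = 50.0000

IQR = 50.0000


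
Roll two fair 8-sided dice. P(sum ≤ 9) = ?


Total outcomes = 8×8 = 64
Favorable (sum ≤ 9): 36
P = 36/64 = 0.5625

P = 0.5625


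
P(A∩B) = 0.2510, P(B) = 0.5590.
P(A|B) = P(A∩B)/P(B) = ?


P(A|B) = 0.2510/0.5590 = 0.4490

P(A|B) = 0.4490


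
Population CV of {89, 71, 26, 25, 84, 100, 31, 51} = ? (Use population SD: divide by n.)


Mean = 59.6250
SD = 28.3722
CV = (28.3722/59.6250)*100 = 47.5845%

CV = 47.5845%


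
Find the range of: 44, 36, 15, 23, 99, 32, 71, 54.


Max = 99, Min = 15
Range = 99 - 15 = 84

Range = 84


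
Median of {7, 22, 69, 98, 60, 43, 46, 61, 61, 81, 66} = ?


Sorted: 7, 22, 43, 46, 60, 61, 61, 66, 69, 81, 98
n = 11 (odd)
Middle value = 61

Median = 61


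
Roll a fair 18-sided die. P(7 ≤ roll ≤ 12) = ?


Favorable outcomes (7 ≤ roll ≤ 12): 6
Total outcomes = 18
P = 6/18 = 0.3333

P = 0.3333


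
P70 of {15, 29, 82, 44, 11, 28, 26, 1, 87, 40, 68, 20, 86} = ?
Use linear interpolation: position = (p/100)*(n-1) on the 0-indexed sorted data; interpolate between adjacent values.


Sorted: 1, 11, 15, 20, 26, 28, 29, 40, 44, 68, 82, 86, 87
n = 13
Index = 70/100 * 12 = 8.4000
Lower = data[8] = 44, Upper = data[9] = 68
P70 = 44 + 0.4000*(24) = 53.6000

P70 = 53.6000


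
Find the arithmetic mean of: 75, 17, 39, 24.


Sum = 75 + 17 + 39 + 24 = 155
n = 4
Mean = 155/4 = 38.7500

Mean = 38.7500


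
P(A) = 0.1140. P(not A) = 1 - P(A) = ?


P(not A) = 1 - 0.1140 = 0.8860

P(not A) = 0.8860


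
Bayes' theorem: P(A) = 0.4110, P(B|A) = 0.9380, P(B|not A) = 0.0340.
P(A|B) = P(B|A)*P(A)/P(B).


P(B) = P(B|A)*P(A) + P(B|A')*P(A')
= 0.9380*0.4110 + 0.0340*0.5890
= 0.385518 + 0.020026 = 0.405544
P(A|B) = 0.385518/0.405544 = 0.9506

P(A|B) = 0.9506


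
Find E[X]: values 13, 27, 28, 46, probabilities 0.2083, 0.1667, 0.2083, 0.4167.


E[X] = 13*0.2083 + 27*0.1667 + 28*0.2083 + 46*0.4167
= 2.7079 + 4.5009 + 5.8324 + 19.1682
= 32.2094

E[X] = 32.2094


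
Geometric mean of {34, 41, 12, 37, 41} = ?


Product = 34 × 41 × 12 × 37 × 41 = 25376376
GM = 25376376^(1/5) = 30.2612

GM = 30.2612


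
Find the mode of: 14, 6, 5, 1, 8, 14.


Frequencies: 1:1, 5:1, 6:1, 8:1, 14:2
Max frequency = 2
Mode = 14

Mode = 14


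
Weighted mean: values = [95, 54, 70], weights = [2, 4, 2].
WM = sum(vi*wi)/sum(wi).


Numerator = 95*2 + 54*4 + 70*2 = 546
Denominator = 2 + 4 + 2 = 8
WM = 546/8 = 68.2500

WM = 68.2500


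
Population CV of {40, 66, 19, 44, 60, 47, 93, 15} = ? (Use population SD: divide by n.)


Mean = 48.0000
SD = 23.7276
CV = (23.7276/48.0000)*100 = 49.4325%

CV = 49.4325%


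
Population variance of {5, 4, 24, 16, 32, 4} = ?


Mean = 14.1667
Squared deviations: 84.0278, 103.3611, 96.6944, 3.3611, 318.0278, 103.3611
Sum = 708.8333
Variance = 708.8333/6 = 118.1389

Variance = 118.1389


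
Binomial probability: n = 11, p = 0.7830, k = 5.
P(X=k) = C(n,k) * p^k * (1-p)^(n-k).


C(11,5) = 462
p^5 = 0.294313
(1-p)^6 = 0.000104
P = 462 * 0.294313 * 0.000104 = 0.0142

P(X=5) = 0.0142


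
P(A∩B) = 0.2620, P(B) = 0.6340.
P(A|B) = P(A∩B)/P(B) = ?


P(A|B) = 0.2620/0.6340 = 0.4132

P(A|B) = 0.4132


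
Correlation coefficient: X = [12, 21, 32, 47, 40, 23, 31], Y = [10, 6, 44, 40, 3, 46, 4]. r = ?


Mean X = 29.4286, Mean Y = 21.8571
SD X = 10.991648, SD Y = 18.780146
Cov = 47.632653
r = 47.632653/(10.991648*18.780146) = 0.2308

r = 0.2308


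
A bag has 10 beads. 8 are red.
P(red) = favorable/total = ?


P = 8/10 = 0.8000

P = 0.8000


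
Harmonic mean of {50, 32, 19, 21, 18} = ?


Sum of reciprocals = 1/50 + 1/32 + 1/19 + 1/21 + 1/18 = 0.207056
HM = 5/0.207056 = 24.1480

HM = 24.1480


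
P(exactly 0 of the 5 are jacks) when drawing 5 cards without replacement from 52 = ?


Hypergeometric: P(X=0) = C(4,0)·C(48,5) / C(52,5)
= 1 × 1712304 / 2598960
= 1712304/2598960 = 0.6588

P = 0.6588


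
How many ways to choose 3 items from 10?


C(10,3) = 10!/(3! × 7!)
= 3628800/(6 × 5040)
= 120

C(10,3) = 120


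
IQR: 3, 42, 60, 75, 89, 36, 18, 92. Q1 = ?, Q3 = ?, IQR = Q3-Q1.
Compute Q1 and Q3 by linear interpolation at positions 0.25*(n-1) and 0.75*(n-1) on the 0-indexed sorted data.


Sorted: 3, 18, 36, 42, 60, 75, 89, 92
Q1 (25th %ile) = 31.5000
Q3 (75th %ile) = 78.5000
IQR = 78.5000 - 31.5000 = 47.0000

IQR = 47.0000


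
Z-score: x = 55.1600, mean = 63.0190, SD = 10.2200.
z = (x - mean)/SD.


z = (55.1600 - 63.0190)/10.2200
= -7.8590/10.2200
= -0.7690

z = -0.7690


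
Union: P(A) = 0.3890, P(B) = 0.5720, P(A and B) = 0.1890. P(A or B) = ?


P(A∪B) = 0.3890 + 0.5720 - 0.1890
= 0.9610 - 0.1890
= 0.7720

P(A∪B) = 0.7720


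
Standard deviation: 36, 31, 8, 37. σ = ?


Mean = 28.0000
Variance = 138.5000
SD = sqrt(138.5000) = 11.7686

SD = 11.7686


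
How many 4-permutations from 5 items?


P(5,4) = 5!/1!
= 120/1
= 120

P(5,4) = 120


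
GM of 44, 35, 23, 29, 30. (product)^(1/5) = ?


Product = 44 × 35 × 23 × 29 × 30 = 30815400
GM = 30815400^(1/5) = 31.4596

GM = 31.4596


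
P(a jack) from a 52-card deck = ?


4 jacks in 52 cards
P = 4/52 = 0.0769

P = 0.0769


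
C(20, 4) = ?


C(20,4) = 20!/(4! × 16!)
= 2432902008176640000/(24 × 20922789888000)
= 4845

C(20,4) = 4845


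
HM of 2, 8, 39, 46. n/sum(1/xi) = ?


Sum of reciprocals = 1/2 + 1/8 + 1/39 + 1/46 = 0.672380
HM = 4/0.672380 = 5.9490

HM = 5.9490


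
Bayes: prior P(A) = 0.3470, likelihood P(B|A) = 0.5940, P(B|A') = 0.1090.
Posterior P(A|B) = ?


P(B) = P(B|A)*P(A) + P(B|A')*P(A')
= 0.5940*0.3470 + 0.1090*0.6530
= 0.206118 + 0.071177 = 0.277295
P(A|B) = 0.206118/0.277295 = 0.7433

P(A|B) = 0.7433


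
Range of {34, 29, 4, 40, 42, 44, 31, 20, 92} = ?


Max = 92, Min = 4
Range = 92 - 4 = 88

Range = 88


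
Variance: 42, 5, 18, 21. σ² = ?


Mean = 21.5000
Squared deviations: 420.2500, 272.2500, 12.2500, 0.2500
Sum = 705.0000
Variance = 705.0000/4 = 176.2500

Variance = 176.2500


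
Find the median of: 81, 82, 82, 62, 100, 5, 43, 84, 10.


Sorted: 5, 10, 43, 62, 81, 82, 82, 84, 100
n = 9 (odd)
Middle value = 81

Median = 81


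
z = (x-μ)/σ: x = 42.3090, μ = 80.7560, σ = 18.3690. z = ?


z = (42.3090 - 80.7560)/18.3690
= -38.4470/18.3690
= -2.0930

z = -2.0930


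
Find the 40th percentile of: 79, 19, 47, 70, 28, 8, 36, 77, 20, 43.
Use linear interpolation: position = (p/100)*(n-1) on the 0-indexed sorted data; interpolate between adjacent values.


Sorted: 8, 19, 20, 28, 36, 43, 47, 70, 77, 79
n = 10
Index = 40/100 * 9 = 3.6000
Lower = data[3] = 28, Upper = data[4] = 36
P40 = 28 + 0.6000*(8) = 32.8000

P40 = 32.8000


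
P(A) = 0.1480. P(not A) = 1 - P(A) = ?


P(not A) = 1 - 0.1480 = 0.8520

P(not A) = 0.8520


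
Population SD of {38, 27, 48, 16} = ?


Mean = 32.2500
Variance = 143.1875
SD = sqrt(143.1875) = 11.9661

SD = 11.9661


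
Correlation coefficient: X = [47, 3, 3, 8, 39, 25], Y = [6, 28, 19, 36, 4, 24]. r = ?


Mean X = 20.8333, Mean Y = 19.5000
SD X = 17.477764, SD Y = 11.456439
Cov = -161.750000
r = -161.750000/(17.477764*11.456439) = -0.8078

r = -0.8078


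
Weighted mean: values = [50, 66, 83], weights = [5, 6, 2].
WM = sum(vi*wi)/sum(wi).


Numerator = 50*5 + 66*6 + 83*2 = 812
Denominator = 5 + 6 + 2 = 13
WM = 812/13 = 62.4615

WM = 62.4615


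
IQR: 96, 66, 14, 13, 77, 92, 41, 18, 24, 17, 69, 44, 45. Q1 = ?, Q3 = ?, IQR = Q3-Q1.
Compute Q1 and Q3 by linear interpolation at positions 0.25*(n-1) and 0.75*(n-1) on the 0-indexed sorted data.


Sorted: 13, 14, 17, 18, 24, 41, 44, 45, 66, 69, 77, 92, 96
Q1 (25th %ile) = 18.0000
Q3 (75th %ile) = 69.0000
IQR = 69.0000 - 18.0000 = 51.0000

IQR = 51.0000


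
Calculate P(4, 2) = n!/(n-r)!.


P(4,2) = 4!/2!
= 24/2
= 12

P(4,2) = 12


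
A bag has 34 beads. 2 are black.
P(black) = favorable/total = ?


P = 2/34 = 0.0588

P = 0.0588


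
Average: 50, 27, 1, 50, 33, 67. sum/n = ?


Sum = 50 + 27 + 1 + 50 + 33 + 67 = 228
n = 6
Mean = 228/6 = 38.0000

Mean = 38.0000


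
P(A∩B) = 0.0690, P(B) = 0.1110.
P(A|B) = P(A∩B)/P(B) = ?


P(A|B) = 0.0690/0.1110 = 0.6216

P(A|B) = 0.6216


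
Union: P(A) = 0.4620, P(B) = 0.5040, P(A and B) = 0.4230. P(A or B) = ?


P(A∪B) = 0.4620 + 0.5040 - 0.4230
= 0.9660 - 0.4230
= 0.5430

P(A∪B) = 0.5430


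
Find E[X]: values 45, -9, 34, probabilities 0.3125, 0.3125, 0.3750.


E[X] = 45*0.3125 - 9*0.3125 + 34*0.3750
= 14.0625 - 2.8125 + 12.7500
= 24.0000

E[X] = 24.0000


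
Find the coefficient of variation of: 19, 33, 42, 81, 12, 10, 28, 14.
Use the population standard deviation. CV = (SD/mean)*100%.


Mean = 29.8750
SD = 21.9627
CV = (21.9627/29.8750)*100 = 73.5153%

CV = 73.5153%


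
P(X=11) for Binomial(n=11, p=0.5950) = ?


C(11,11) = 1
p^11 = 0.003309
(1-p)^0 = 1.000000
P = 1 * 0.003309 * 1.000000 = 0.0033

P(X=11) = 0.0033


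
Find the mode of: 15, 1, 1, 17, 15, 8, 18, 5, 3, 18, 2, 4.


Frequencies: 1:2, 2:1, 3:1, 4:1, 5:1, 8:1, 15:2, 17:1, 18:2
Max frequency = 2
Mode = 1, 15, 18

Mode = 1, 15, 18


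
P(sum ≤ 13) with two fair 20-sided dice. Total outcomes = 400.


Total outcomes = 20×20 = 400
Favorable (sum ≤ 13): 78
P = 78/400 = 0.1950

P = 0.1950


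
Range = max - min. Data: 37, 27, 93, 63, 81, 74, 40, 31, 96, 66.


Max = 96, Min = 27
Range = 96 - 27 = 69

Range = 69


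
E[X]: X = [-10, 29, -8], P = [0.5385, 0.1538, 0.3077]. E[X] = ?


E[X] = -10*0.5385 + 29*0.1538 - 8*0.3077
= -5.3850 + 4.4602 - 2.4616
= -3.3864

E[X] = -3.3864


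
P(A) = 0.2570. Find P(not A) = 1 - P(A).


P(not A) = 1 - 0.2570 = 0.7430

P(not A) = 0.7430


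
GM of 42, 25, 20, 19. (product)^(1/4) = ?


Product = 42 × 25 × 20 × 19 = 399000
GM = 399000^(1/4) = 25.1329

GM = 25.1329


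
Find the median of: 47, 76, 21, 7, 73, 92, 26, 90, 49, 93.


Sorted: 7, 21, 26, 47, 49, 73, 76, 90, 92, 93
n = 10 (even)
Middle values: 49 and 73
Median = (49+73)/2 = 61.0000

Median = 61.0000


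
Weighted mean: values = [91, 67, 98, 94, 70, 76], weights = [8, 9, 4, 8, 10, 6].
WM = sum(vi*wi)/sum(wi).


Numerator = 91*8 + 67*9 + 98*4 + 94*8 + 70*10 + 76*6 = 3631
Denominator = 8 + 9 + 4 + 8 + 10 + 6 = 45
WM = 3631/45 = 80.6889

WM = 80.6889


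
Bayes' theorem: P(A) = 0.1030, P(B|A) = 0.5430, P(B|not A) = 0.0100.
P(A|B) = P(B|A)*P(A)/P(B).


P(B) = P(B|A)*P(A) + P(B|A')*P(A')
= 0.5430*0.1030 + 0.0100*0.8970
= 0.055929 + 0.008970 = 0.064899
P(A|B) = 0.055929/0.064899 = 0.8618

P(A|B) = 0.8618


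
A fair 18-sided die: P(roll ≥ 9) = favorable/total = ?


Favorable outcomes (roll ≥ 9): 10
Total outcomes = 18
P = 10/18 = 0.5556

P = 0.5556


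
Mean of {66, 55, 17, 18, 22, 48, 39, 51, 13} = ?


Sum = 66 + 55 + 17 + 18 + 22 + 48 + 39 + 51 + 13 = 329
n = 9
Mean = 329/9 = 36.5556

Mean = 36.5556


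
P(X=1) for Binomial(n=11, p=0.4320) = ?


C(11,1) = 11
p^1 = 0.432000
(1-p)^10 = 0.003495
P = 11 * 0.432000 * 0.003495 = 0.0166

P(X=1) = 0.0166


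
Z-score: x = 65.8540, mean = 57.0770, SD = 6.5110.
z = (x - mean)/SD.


z = (65.8540 - 57.0770)/6.5110
= 8.7770/6.5110
= 1.3480

z = 1.3480


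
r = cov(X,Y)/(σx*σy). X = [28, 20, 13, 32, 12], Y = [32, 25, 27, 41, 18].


Mean X = 21.0000, Mean Y = 28.6000
SD X = 7.949843, SD Y = 7.657676
Cov = 54.400000
r = 54.400000/(7.949843*7.657676) = 0.8936

r = 0.8936


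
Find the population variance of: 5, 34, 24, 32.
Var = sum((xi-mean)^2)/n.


Mean = 23.7500
Squared deviations: 351.5625, 105.0625, 0.0625, 68.0625
Sum = 524.7500
Variance = 524.7500/4 = 131.1875

Variance = 131.1875


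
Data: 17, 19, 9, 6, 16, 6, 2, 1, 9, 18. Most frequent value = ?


Frequencies: 1:1, 2:1, 6:2, 9:2, 16:1, 17:1, 18:1, 19:1
Max frequency = 2
Mode = 6, 9

Mode = 6, 9


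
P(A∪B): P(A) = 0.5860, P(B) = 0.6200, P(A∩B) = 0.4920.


P(A∪B) = 0.5860 + 0.6200 - 0.4920
= 1.2060 - 0.4920
= 0.7140

P(A∪B) = 0.7140


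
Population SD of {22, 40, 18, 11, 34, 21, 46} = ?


Mean = 27.4286
Variance = 139.3878
SD = sqrt(139.3878) = 11.8063

SD = 11.8063


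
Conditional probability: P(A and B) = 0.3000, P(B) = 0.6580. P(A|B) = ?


P(A|B) = 0.3000/0.6580 = 0.4559

P(A|B) = 0.4559


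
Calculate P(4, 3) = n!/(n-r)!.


P(4,3) = 4!/1!
= 24/1
= 24

P(4,3) = 24


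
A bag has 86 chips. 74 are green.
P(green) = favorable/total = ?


P = 74/86 = 0.8605

P = 0.8605


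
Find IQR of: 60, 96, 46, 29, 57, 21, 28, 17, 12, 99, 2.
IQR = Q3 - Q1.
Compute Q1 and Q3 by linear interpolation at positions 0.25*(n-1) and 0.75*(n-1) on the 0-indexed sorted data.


Sorted: 2, 12, 17, 21, 28, 29, 46, 57, 60, 96, 99
Q1 (25th %ile) = 19.0000
Q3 (75th %ile) = 58.5000
IQR = 58.5000 - 19.0000 = 39.5000

IQR = 39.5000


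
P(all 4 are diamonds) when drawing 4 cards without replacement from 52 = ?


P(all diamonds) = (13/52) × (12/51) × (11/50) × (10/49)
= 0.0026

P = 0.0026


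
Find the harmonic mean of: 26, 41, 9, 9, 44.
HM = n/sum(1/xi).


Sum of reciprocals = 1/26 + 1/41 + 1/9 + 1/9 + 1/44 = 0.307801
HM = 5/0.307801 = 16.2442

HM = 16.2442


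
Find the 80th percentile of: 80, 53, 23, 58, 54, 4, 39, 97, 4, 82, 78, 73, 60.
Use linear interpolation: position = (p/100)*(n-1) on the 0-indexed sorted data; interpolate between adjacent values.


Sorted: 4, 4, 23, 39, 53, 54, 58, 60, 73, 78, 80, 82, 97
n = 13
Index = 80/100 * 12 = 9.6000
Lower = data[9] = 78, Upper = data[10] = 80
P80 = 78 + 0.6000*(2) = 79.2000

P80 = 79.2000


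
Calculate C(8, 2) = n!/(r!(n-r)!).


C(8,2) = 8!/(2! × 6!)
= 40320/(2 × 720)
= 28

C(8,2) = 28


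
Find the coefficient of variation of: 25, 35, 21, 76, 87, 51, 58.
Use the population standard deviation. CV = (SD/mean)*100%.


Mean = 50.4286
SD = 23.2984
CV = (23.2984/50.4286)*100 = 46.2008%

CV = 46.2008%


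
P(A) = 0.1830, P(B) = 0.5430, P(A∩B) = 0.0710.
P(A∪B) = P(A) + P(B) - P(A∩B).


P(A∪B) = 0.1830 + 0.5430 - 0.0710
= 0.7260 - 0.0710
= 0.6550

P(A∪B) = 0.6550


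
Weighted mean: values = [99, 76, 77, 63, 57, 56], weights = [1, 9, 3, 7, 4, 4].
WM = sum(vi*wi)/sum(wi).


Numerator = 99*1 + 76*9 + 77*3 + 63*7 + 57*4 + 56*4 = 1907
Denominator = 1 + 9 + 3 + 7 + 4 + 4 = 28
WM = 1907/28 = 68.1071

WM = 68.1071


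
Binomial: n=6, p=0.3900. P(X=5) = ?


C(6,5) = 6
p^5 = 0.009022
(1-p)^1 = 0.610000
P = 6 * 0.009022 * 0.610000 = 0.0330

P(X=5) = 0.0330


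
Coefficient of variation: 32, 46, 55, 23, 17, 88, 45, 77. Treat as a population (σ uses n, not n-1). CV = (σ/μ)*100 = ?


Mean = 47.8750
SD = 23.3047
CV = (23.3047/47.8750)*100 = 48.6782%

CV = 48.6782%


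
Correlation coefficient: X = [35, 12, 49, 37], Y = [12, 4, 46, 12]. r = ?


Mean X = 33.2500, Mean Y = 18.5000
SD X = 13.386094, SD Y = 16.209565
Cov = 176.375000
r = 176.375000/(13.386094*16.209565) = 0.8129

r = 0.8129


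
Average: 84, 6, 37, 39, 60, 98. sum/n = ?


Sum = 84 + 6 + 37 + 39 + 60 + 98 = 324
n = 6
Mean = 324/6 = 54.0000

Mean = 54.0000


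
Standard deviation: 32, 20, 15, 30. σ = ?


Mean = 24.2500
Variance = 49.1875
SD = sqrt(49.1875) = 7.0134

SD = 7.0134
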